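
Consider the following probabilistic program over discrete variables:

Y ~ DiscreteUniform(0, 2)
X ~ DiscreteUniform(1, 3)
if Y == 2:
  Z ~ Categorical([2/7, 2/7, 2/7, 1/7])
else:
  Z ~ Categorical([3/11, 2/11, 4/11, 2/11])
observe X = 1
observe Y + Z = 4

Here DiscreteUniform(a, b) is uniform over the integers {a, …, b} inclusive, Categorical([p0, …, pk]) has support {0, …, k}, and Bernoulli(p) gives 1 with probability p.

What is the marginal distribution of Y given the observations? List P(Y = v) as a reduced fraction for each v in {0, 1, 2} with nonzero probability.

P(Y=1) = 7/18, P(Y=2) = 11/18

Enumerate traces; 2 have nonzero weight after conditioning:
  (Y=1, X=1, Z=3) weight 2/99
  (Y=2, X=1, Z=2) weight 2/63
Group by Y:
  weight(Y=1) = 2/99
  weight(Y=2) = 2/63
Total weight = 2/99 + 2/63 = 4/77
P(Y=1 | obs) = 2/99 / 4/77 = 7/18
P(Y=2 | obs) = 2/63 / 4/77 = 11/18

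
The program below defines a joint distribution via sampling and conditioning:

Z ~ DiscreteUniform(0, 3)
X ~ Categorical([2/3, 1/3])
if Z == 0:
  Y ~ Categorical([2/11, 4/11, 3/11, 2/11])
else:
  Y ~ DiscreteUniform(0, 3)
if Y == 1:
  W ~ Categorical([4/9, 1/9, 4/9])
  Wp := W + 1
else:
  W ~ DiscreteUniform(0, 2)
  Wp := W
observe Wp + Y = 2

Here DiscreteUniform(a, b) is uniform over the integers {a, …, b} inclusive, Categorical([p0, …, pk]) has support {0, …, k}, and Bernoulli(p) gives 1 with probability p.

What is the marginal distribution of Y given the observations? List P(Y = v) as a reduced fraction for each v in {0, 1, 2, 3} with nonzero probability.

Enumerate traces; 24 have nonzero weight after conditioning:
  (Z=0, X=0, Y=0, W=2) weight 1/99
  (Z=0, X=0, Y=1, W=0) weight 8/297
  (Z=0, X=0, Y=2, W=0) weight 1/66
  (Z=0, X=1, Y=0, W=2) weight 1/198
  (Z=0, X=1, Y=1, W=0) weight 4/297
  (Z=0, X=1, Y=2, W=0) weight 1/132
  (Z=1, X=0, Y=0, W=2) weight 1/72
  (Z=1, X=0, Y=1, W=0) weight 1/54
  … 16 more
Group by Y:
  weight(Y=0) = 41/528
  weight(Y=1) = 49/396
  weight(Y=2) = 15/176
Total weight = 41/528 + 49/396 + 15/176 = 227/792
P(Y=0 | obs) = 41/528 / 227/792 = 123/454
P(Y=1 | obs) = 49/396 / 227/792 = 98/227
P(Y=2 | obs) = 15/176 / 227/792 = 135/454

P(Y=0) = 123/454, P(Y=1) = 98/227, P(Y=2) = 135/454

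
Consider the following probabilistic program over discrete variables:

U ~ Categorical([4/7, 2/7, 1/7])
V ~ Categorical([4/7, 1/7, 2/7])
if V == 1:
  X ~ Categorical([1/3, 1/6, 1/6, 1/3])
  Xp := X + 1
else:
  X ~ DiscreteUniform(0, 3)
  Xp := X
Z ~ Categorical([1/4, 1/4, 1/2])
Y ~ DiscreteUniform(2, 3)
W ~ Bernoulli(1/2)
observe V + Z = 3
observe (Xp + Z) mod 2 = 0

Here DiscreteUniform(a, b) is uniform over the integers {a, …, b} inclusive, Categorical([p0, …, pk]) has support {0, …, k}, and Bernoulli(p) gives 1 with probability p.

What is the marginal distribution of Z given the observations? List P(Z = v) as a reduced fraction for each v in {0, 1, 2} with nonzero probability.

Enumerate traces; 48 have nonzero weight after conditioning:
  (U=0, V=1, X=1, Z=2, Y=2, W=0) weight 1/588
  (U=0, V=1, X=1, Z=2, Y=2, W=1) weight 1/588
  (U=0, V=1, X=1, Z=2, Y=3, W=0) weight 1/588
  (U=0, V=1, X=1, Z=2, Y=3, W=1) weight 1/588
  (U=0, V=1, X=3, Z=2, Y=2, W=0) weight 1/294
  (U=0, V=1, X=3, Z=2, Y=2, W=1) weight 1/294
  (U=0, V=1, X=3, Z=2, Y=3, W=0) weight 1/294
  (U=0, V=1, X=3, Z=2, Y=3, W=1) weight 1/294
  (U=0, V=2, X=1, Z=1, Y=2, W=0) weight 1/392
  … 39 more
Group by Z:
  weight(Z=1) = 1/28
  weight(Z=2) = 1/28
Total weight = 1/28 + 1/28 = 1/14
P(Z=1 | obs) = 1/28 / 1/14 = 1/2
P(Z=2 | obs) = 1/28 / 1/14 = 1/2

P(Z=1) = 1/2, P(Z=2) = 1/2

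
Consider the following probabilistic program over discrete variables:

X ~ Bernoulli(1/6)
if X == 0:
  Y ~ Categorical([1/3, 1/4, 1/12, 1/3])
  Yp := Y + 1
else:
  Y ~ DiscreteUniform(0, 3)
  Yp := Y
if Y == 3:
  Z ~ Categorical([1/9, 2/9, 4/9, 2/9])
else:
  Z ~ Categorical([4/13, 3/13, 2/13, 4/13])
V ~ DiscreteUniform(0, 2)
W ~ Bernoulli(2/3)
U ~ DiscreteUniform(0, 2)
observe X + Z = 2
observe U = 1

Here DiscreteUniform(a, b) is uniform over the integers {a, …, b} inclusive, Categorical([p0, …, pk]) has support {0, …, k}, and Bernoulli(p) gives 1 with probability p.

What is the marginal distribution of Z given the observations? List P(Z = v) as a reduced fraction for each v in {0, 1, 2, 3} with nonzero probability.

Enumerate traces; 48 have nonzero weight after conditioning:
  (X=0, Y=0, Z=2, V=0, W=0, U=1) weight 5/3159
  (X=0, Y=0, Z=2, V=0, W=1, U=1) weight 10/3159
  (X=0, Y=0, Z=2, V=1, W=0, U=1) weight 5/3159
  (X=0, Y=0, Z=2, V=1, W=1, U=1) weight 10/3159
  (X=0, Y=0, Z=2, V=2, W=0, U=1) weight 5/3159
  (X=0, Y=0, Z=2, V=2, W=1, U=1) weight 10/3159
  (X=0, Y=1, Z=2, V=0, W=0, U=1) weight 5/4212
  (X=0, Y=1, Z=2, V=0, W=1, U=1) weight 5/2106
  (X=1, Y=0, Z=1, V=0, W=0, U=1) weight 1/2808
  … 39 more
Group by Z:
  weight(Z=1) = 107/8424
  weight(Z=2) = 220/3159
Total weight = 107/8424 + 220/3159 = 2081/25272
P(Z=1 | obs) = 107/8424 / 2081/25272 = 321/2081
P(Z=2 | obs) = 220/3159 / 2081/25272 = 1760/2081

P(Z=1) = 321/2081, P(Z=2) = 1760/2081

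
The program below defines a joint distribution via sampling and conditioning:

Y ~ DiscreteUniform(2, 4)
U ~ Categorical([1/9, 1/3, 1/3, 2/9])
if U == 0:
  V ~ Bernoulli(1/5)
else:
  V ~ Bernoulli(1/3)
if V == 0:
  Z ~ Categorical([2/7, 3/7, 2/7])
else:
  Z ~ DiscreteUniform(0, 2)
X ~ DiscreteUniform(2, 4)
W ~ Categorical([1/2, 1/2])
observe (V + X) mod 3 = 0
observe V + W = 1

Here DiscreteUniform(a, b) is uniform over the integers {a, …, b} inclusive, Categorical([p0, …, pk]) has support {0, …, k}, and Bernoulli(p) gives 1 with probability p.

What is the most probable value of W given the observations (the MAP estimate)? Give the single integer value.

argmax_v P(W = v | obs) = 1

Enumerate traces; 72 have nonzero weight after conditioning:
  (Y=2, U=0, V=0, Z=0, X=3, W=1) weight 4/2835
  (Y=2, U=0, V=0, Z=1, X=3, W=1) weight 2/945
  (Y=2, U=0, V=0, Z=2, X=3, W=1) weight 4/2835
  (Y=2, U=0, V=1, Z=0, X=2, W=0) weight 1/2430
  (Y=2, U=0, V=1, Z=1, X=2, W=0) weight 1/2430
  (Y=2, U=0, V=1, Z=2, X=2, W=0) weight 1/2430
  (Y=2, U=1, V=0, Z=0, X=3, W=1) weight 2/567
  (Y=2, U=1, V=0, Z=1, X=3, W=1) weight 1/189
  … 64 more
Group by W:
  weight(W=0) = 43/810
  weight(W=1) = 46/405
Total weight = 43/810 + 46/405 = 1/6
P(W=0 | obs) = 43/810 / 1/6 = 43/135
P(W=1 | obs) = 46/405 / 1/6 = 92/135
argmax = 1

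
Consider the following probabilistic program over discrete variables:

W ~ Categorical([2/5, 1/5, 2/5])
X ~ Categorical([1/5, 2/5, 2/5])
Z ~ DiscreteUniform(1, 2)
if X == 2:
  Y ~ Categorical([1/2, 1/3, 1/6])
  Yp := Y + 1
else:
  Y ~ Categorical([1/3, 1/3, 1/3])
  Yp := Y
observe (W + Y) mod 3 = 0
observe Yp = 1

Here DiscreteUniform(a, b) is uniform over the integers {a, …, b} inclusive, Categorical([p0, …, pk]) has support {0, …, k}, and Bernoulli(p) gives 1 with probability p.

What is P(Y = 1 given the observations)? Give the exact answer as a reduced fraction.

P(Y = 1 | obs) = 1/2

Enumerate traces; 6 have nonzero weight after conditioning:
  (W=0, X=2, Z=1, Y=0) weight 1/25
  (W=0, X=2, Z=2, Y=0) weight 1/25
  (W=2, X=0, Z=1, Y=1) weight 1/75
  (W=2, X=0, Z=2, Y=1) weight 1/75
  (W=2, X=1, Z=1, Y=1) weight 2/75
  (W=2, X=1, Z=2, Y=1) weight 2/75
Group by Y:
  weight(Y=0) = 2/25
  weight(Y=1) = 2/25
Total weight = 2/25 + 2/25 = 4/25
P(Y=0 | obs) = 2/25 / 4/25 = 1/2
P(Y=1 | obs) = 2/25 / 4/25 = 1/2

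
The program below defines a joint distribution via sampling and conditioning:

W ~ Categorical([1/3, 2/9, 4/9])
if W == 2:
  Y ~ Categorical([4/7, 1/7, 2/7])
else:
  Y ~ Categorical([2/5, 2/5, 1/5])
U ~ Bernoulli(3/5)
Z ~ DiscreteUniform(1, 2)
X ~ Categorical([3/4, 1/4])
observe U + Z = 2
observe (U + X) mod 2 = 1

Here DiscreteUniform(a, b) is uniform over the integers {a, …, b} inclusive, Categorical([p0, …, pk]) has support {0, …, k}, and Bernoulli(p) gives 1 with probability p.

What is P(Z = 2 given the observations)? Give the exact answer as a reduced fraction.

P(Z = 2 | obs) = 2/11

Enumerate traces; 18 have nonzero weight after conditioning:
  (W=0, Y=0, U=0, Z=2, X=1) weight 1/150
  (W=0, Y=0, U=1, Z=1, X=0) weight 3/100
  (W=0, Y=1, U=0, Z=2, X=1) weight 1/150
  (W=0, Y=1, U=1, Z=1, X=0) weight 3/100
  (W=0, Y=2, U=0, Z=2, X=1) weight 1/300
  (W=0, Y=2, U=1, Z=1, X=0) weight 3/200
  (W=1, Y=0, U=0, Z=2, X=1) weight 1/225
  (W=1, Y=0, U=1, Z=1, X=0) weight 1/50
  … 10 more
Group by Z:
  weight(Z=1) = 9/40
  weight(Z=2) = 1/20
Total weight = 9/40 + 1/20 = 11/40
P(Z=1 | obs) = 9/40 / 11/40 = 9/11
P(Z=2 | obs) = 1/20 / 11/40 = 2/11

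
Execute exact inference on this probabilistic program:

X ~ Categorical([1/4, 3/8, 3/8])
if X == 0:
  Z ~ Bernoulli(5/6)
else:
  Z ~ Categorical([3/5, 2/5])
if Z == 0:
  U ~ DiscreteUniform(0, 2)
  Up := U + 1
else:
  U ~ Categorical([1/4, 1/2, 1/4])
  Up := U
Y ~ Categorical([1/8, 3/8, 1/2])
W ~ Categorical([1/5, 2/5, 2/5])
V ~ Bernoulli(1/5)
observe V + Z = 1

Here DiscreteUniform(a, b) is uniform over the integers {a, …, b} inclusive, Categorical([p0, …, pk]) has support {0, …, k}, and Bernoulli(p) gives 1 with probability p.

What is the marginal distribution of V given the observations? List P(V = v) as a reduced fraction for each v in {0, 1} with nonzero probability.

P(V=0) = 244/303, P(V=1) = 59/303

Enumerate traces; 162 have nonzero weight after conditioning:
  (X=0, Z=0, U=0, Y=0, W=0, V=1) weight 1/14400
  (X=0, Z=0, U=0, Y=0, W=1, V=1) weight 1/7200
  (X=0, Z=0, U=0, Y=0, W=2, V=1) weight 1/7200
  (X=0, Z=0, U=0, Y=1, W=0, V=1) weight 1/4800
  (X=0, Z=0, U=0, Y=1, W=1, V=1) weight 1/2400
  (X=0, Z=0, U=0, Y=1, W=2, V=1) weight 1/2400
  (X=0, Z=0, U=0, Y=2, W=0, V=1) weight 1/3600
  (X=0, Z=0, U=0, Y=2, W=1, V=1) weight 1/1800
  (X=0, Z=1, U=0, Y=0, W=0, V=0) weight 1/960
  … 153 more
Group by V:
  weight(V=0) = 61/150
  weight(V=1) = 59/600
Total weight = 61/150 + 59/600 = 101/200
P(V=0 | obs) = 61/150 / 101/200 = 244/303
P(V=1 | obs) = 59/600 / 101/200 = 59/303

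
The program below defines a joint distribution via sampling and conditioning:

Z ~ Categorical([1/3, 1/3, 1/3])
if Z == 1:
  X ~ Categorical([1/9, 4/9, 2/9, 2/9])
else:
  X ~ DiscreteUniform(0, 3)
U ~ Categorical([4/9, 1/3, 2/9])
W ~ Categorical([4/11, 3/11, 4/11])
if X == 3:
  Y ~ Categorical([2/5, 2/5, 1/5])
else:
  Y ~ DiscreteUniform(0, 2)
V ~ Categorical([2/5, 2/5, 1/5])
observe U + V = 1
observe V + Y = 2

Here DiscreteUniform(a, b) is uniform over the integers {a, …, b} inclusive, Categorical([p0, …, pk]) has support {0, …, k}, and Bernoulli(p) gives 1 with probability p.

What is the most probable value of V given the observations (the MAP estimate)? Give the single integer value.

argmax_v P(V = v | obs) = 1

Enumerate traces; 72 have nonzero weight after conditioning:
  (Z=0, X=0, U=0, W=0, Y=1, V=1) weight 8/4455
  (Z=0, X=0, U=0, W=1, Y=1, V=1) weight 2/1485
  (Z=0, X=0, U=0, W=2, Y=1, V=1) weight 8/4455
  (Z=0, X=0, U=1, W=0, Y=2, V=0) weight 2/1485
  (Z=0, X=0, U=1, W=1, Y=2, V=0) weight 1/990
  (Z=0, X=0, U=1, W=2, Y=2, V=0) weight 2/1485
  (Z=0, X=1, U=0, W=0, Y=1, V=1) weight 8/4455
  (Z=0, X=1, U=0, W=1, Y=1, V=1) weight 2/1485
  … 64 more
Group by V:
  weight(V=0) = 244/6075
  weight(V=1) = 1132/18225
Total weight = 244/6075 + 1132/18225 = 1864/18225
P(V=0 | obs) = 244/6075 / 1864/18225 = 183/466
P(V=1 | obs) = 1132/18225 / 1864/18225 = 283/466
argmax = 1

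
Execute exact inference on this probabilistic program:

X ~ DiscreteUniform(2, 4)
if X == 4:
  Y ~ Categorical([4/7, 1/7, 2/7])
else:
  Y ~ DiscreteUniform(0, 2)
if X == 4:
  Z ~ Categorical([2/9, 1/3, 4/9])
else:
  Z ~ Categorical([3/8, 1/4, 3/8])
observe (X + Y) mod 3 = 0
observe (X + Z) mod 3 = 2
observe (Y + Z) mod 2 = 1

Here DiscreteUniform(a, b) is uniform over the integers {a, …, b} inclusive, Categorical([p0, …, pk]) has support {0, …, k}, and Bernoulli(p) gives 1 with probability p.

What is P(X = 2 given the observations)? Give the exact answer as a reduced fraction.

Enumerate traces; 2 have nonzero weight after conditioning:
  (X=2, Y=1, Z=0) weight 1/24
  (X=4, Y=2, Z=1) weight 2/63
Group by X:
  weight(X=2) = 1/24
  weight(X=4) = 2/63
Total weight = 1/24 + 2/63 = 37/504
P(X=2 | obs) = 1/24 / 37/504 = 21/37
P(X=4 | obs) = 2/63 / 37/504 = 16/37

P(X = 2 | obs) = 21/37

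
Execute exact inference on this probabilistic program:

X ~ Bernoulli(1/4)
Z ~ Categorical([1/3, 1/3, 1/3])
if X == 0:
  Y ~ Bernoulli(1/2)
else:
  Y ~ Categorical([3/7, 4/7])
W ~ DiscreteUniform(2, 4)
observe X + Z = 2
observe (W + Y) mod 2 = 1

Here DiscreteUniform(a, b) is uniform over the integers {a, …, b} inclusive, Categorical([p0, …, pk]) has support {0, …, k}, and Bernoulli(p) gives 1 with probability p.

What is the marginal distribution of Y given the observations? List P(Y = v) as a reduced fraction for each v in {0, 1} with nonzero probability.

P(Y=0) = 27/85, P(Y=1) = 58/85

Enumerate traces; 6 have nonzero weight after conditioning:
  (X=0, Z=2, Y=0, W=3) weight 1/24
  (X=0, Z=2, Y=1, W=2) weight 1/24
  (X=0, Z=2, Y=1, W=4) weight 1/24
  (X=1, Z=1, Y=0, W=3) weight 1/84
  (X=1, Z=1, Y=1, W=2) weight 1/63
  (X=1, Z=1, Y=1, W=4) weight 1/63
Group by Y:
  weight(Y=0) = 3/56
  weight(Y=1) = 29/252
Total weight = 3/56 + 29/252 = 85/504
P(Y=0 | obs) = 3/56 / 85/504 = 27/85
P(Y=1 | obs) = 29/252 / 85/504 = 58/85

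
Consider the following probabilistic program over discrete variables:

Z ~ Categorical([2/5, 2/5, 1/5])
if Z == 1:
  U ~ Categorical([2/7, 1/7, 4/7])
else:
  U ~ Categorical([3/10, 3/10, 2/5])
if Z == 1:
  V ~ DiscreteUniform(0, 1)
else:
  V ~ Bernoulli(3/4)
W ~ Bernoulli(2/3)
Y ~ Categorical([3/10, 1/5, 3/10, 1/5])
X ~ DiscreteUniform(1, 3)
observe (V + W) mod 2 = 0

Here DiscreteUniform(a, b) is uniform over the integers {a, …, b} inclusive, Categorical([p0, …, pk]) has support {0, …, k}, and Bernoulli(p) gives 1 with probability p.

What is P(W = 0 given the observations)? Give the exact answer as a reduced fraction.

Enumerate traces; 216 have nonzero weight after conditioning:
  (Z=0, U=0, V=0, W=0, Y=0, X=1) weight 1/1000
  (Z=0, U=0, V=0, W=0, Y=0, X=2) weight 1/1000
  (Z=0, U=0, V=0, W=0, Y=0, X=3) weight 1/1000
  (Z=0, U=0, V=0, W=0, Y=1, X=1) weight 1/1500
  (Z=0, U=0, V=0, W=0, Y=1, X=2) weight 1/1500
  (Z=0, U=0, V=0, W=0, Y=1, X=3) weight 1/1500
  (Z=0, U=0, V=0, W=0, Y=2, X=1) weight 1/1000
  (Z=0, U=0, V=0, W=0, Y=2, X=2) weight 1/1000
  (Z=0, U=0, V=1, W=1, Y=0, X=1) weight 3/500
  … 207 more
Group by W:
  weight(W=0) = 7/60
  weight(W=1) = 13/30
Total weight = 7/60 + 13/30 = 11/20
P(W=0 | obs) = 7/60 / 11/20 = 7/33
P(W=1 | obs) = 13/30 / 11/20 = 26/33

P(W = 0 | obs) = 7/33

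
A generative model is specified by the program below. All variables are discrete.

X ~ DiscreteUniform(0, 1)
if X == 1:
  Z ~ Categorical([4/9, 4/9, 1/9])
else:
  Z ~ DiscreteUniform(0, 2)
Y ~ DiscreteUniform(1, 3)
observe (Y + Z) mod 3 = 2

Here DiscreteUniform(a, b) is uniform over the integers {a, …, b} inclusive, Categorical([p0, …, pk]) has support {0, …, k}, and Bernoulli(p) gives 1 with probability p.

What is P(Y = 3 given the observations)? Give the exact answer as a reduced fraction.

P(Y = 3 | obs) = 2/9

Enumerate traces; 6 have nonzero weight after conditioning:
  (X=0, Z=0, Y=2) weight 1/18
  (X=0, Z=1, Y=1) weight 1/18
  (X=0, Z=2, Y=3) weight 1/18
  (X=1, Z=0, Y=2) weight 2/27
  (X=1, Z=1, Y=1) weight 2/27
  (X=1, Z=2, Y=3) weight 1/54
Group by Y:
  weight(Y=1) = 7/54
  weight(Y=2) = 7/54
  weight(Y=3) = 2/27
Total weight = 7/54 + 7/54 + 2/27 = 1/3
P(Y=1 | obs) = 7/54 / 1/3 = 7/18
P(Y=2 | obs) = 7/54 / 1/3 = 7/18
P(Y=3 | obs) = 2/27 / 1/3 = 2/9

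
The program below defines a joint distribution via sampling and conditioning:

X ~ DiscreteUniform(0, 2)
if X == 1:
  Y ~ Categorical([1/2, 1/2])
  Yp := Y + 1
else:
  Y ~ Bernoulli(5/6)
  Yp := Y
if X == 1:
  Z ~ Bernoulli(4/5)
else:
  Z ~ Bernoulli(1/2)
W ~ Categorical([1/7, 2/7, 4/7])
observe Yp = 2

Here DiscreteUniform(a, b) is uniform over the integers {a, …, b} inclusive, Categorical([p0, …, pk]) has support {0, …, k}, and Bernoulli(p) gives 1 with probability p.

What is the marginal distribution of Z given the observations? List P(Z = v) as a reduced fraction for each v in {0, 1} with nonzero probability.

Enumerate traces; 6 have nonzero weight after conditioning:
  (X=1, Y=1, Z=0, W=0) weight 1/210
  (X=1, Y=1, Z=0, W=1) weight 1/105
  (X=1, Y=1, Z=0, W=2) weight 2/105
  (X=1, Y=1, Z=1, W=0) weight 2/105
  (X=1, Y=1, Z=1, W=1) weight 4/105
  (X=1, Y=1, Z=1, W=2) weight 8/105
Group by Z:
  weight(Z=0) = 1/30
  weight(Z=1) = 2/15
Total weight = 1/30 + 2/15 = 1/6
P(Z=0 | obs) = 1/30 / 1/6 = 1/5
P(Z=1 | obs) = 2/15 / 1/6 = 4/5

P(Z=0) = 1/5, P(Z=1) = 4/5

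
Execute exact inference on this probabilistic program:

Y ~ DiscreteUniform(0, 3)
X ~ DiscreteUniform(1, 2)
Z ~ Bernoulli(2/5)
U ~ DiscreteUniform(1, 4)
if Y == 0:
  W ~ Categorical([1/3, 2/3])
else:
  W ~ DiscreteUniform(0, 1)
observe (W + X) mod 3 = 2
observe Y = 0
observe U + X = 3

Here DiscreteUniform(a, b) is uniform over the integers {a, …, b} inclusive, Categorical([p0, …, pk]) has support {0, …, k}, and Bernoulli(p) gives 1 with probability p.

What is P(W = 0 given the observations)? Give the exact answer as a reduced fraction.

P(W = 0 | obs) = 1/3

Enumerate traces; 4 have nonzero weight after conditioning:
  (Y=0, X=1, Z=0, U=2, W=1) weight 1/80
  (Y=0, X=1, Z=1, U=2, W=1) weight 1/120
  (Y=0, X=2, Z=0, U=1, W=0) weight 1/160
  (Y=0, X=2, Z=1, U=1, W=0) weight 1/240
Group by W:
  weight(W=0) = 1/96
  weight(W=1) = 1/48
Total weight = 1/96 + 1/48 = 1/32
P(W=0 | obs) = 1/96 / 1/32 = 1/3
P(W=1 | obs) = 1/48 / 1/32 = 2/3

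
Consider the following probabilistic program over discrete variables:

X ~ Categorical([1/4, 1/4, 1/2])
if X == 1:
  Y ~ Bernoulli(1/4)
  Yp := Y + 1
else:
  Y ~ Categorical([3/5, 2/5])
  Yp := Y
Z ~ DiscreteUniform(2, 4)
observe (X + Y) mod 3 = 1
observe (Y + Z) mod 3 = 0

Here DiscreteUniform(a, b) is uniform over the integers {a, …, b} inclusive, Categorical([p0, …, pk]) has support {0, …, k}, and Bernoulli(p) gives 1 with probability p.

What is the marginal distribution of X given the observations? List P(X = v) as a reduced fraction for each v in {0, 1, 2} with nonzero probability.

P(X=0) = 8/23, P(X=1) = 15/23

Enumerate traces; 2 have nonzero weight after conditioning:
  (X=0, Y=1, Z=2) weight 1/30
  (X=1, Y=0, Z=3) weight 1/16
Group by X:
  weight(X=0) = 1/30
  weight(X=1) = 1/16
Total weight = 1/30 + 1/16 = 23/240
P(X=0 | obs) = 1/30 / 23/240 = 8/23
P(X=1 | obs) = 1/16 / 23/240 = 15/23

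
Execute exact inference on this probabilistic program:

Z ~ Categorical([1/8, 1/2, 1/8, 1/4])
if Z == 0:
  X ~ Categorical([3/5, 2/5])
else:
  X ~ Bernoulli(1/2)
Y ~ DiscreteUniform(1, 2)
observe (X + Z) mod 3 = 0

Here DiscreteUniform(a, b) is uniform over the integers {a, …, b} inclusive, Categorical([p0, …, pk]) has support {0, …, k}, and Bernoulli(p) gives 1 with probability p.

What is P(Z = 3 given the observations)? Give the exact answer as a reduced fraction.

Enumerate traces; 6 have nonzero weight after conditioning:
  (Z=0, X=0, Y=1) weight 3/80
  (Z=0, X=0, Y=2) weight 3/80
  (Z=2, X=1, Y=1) weight 1/32
  (Z=2, X=1, Y=2) weight 1/32
  (Z=3, X=0, Y=1) weight 1/16
  (Z=3, X=0, Y=2) weight 1/16
Group by Z:
  weight(Z=0) = 3/40
  weight(Z=2) = 1/16
  weight(Z=3) = 1/8
Total weight = 3/40 + 1/16 + 1/8 = 21/80
P(Z=0 | obs) = 3/40 / 21/80 = 2/7
P(Z=2 | obs) = 1/16 / 21/80 = 5/21
P(Z=3 | obs) = 1/8 / 21/80 = 10/21

P(Z = 3 | obs) = 10/21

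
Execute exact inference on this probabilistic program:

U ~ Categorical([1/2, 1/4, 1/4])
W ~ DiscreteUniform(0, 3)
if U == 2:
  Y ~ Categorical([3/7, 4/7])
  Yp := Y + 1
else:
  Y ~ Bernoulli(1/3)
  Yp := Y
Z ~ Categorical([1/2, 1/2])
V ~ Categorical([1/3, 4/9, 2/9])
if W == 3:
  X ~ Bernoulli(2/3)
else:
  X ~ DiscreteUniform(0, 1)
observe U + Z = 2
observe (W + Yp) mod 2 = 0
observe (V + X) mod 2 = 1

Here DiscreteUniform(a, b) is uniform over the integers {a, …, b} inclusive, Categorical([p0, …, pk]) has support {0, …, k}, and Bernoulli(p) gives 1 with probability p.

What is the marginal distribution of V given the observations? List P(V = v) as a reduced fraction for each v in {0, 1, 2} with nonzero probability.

P(V=0) = 201/571, P(V=1) = 236/571, P(V=2) = 134/571

Enumerate traces; 24 have nonzero weight after conditioning:
  (U=1, W=0, Y=0, Z=1, V=0, X=1) weight 1/288
  (U=1, W=0, Y=0, Z=1, V=1, X=0) weight 1/216
  (U=1, W=0, Y=0, Z=1, V=2, X=1) weight 1/432
  (U=1, W=1, Y=1, Z=1, V=0, X=1) weight 1/576
  (U=1, W=1, Y=1, Z=1, V=1, X=0) weight 1/432
  (U=1, W=1, Y=1, Z=1, V=2, X=1) weight 1/864
  (U=1, W=2, Y=0, Z=1, V=0, X=1) weight 1/288
  (U=1, W=2, Y=0, Z=1, V=1, X=0) weight 1/216
  … 16 more
Group by V:
  weight(V=0) = 67/3024
  weight(V=1) = 59/2268
  weight(V=2) = 67/4536
Total weight = 67/3024 + 59/2268 + 67/4536 = 571/9072
P(V=0 | obs) = 67/3024 / 571/9072 = 201/571
P(V=1 | obs) = 59/2268 / 571/9072 = 236/571
P(V=2 | obs) = 67/4536 / 571/9072 = 134/571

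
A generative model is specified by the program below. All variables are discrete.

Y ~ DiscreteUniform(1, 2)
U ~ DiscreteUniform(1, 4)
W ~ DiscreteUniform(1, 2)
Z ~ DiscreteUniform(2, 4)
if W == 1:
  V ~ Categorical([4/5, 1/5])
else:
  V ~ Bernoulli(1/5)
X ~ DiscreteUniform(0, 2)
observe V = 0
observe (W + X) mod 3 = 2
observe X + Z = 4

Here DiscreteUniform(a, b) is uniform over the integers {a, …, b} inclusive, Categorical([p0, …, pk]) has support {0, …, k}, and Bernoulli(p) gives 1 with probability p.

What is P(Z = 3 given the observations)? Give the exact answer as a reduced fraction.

Enumerate traces; 16 have nonzero weight after conditioning:
  (Y=1, U=1, W=1, Z=3, V=0, X=1) weight 1/180
  (Y=1, U=1, W=2, Z=4, V=0, X=0) weight 1/180
  (Y=1, U=2, W=1, Z=3, V=0, X=1) weight 1/180
  (Y=1, U=2, W=2, Z=4, V=0, X=0) weight 1/180
  (Y=1, U=3, W=1, Z=3, V=0, X=1) weight 1/180
  (Y=1, U=3, W=2, Z=4, V=0, X=0) weight 1/180
  (Y=1, U=4, W=1, Z=3, V=0, X=1) weight 1/180
  (Y=1, U=4, W=2, Z=4, V=0, X=0) weight 1/180
  … 8 more
Group by Z:
  weight(Z=3) = 2/45
  weight(Z=4) = 2/45
Total weight = 2/45 + 2/45 = 4/45
P(Z=3 | obs) = 2/45 / 4/45 = 1/2
P(Z=4 | obs) = 2/45 / 4/45 = 1/2

P(Z = 3 | obs) = 1/2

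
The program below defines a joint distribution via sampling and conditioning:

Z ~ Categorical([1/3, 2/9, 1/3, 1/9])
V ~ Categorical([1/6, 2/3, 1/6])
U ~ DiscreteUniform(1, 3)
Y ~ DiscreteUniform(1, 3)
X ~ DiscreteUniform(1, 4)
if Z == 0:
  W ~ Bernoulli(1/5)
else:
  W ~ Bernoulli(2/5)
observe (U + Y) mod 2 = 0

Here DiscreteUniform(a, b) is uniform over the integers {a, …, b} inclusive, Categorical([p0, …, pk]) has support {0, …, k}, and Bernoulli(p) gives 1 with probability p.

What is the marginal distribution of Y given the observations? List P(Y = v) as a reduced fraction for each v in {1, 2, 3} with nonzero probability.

Enumerate traces; 480 have nonzero weight after conditioning:
  (Z=0, V=0, U=1, Y=1, X=1, W=0) weight 1/810
  (Z=0, V=0, U=1, Y=1, X=1, W=1) weight 1/3240
  (Z=0, V=0, U=1, Y=1, X=2, W=0) weight 1/810
  (Z=0, V=0, U=1, Y=1, X=2, W=1) weight 1/3240
  (Z=0, V=0, U=1, Y=1, X=3, W=0) weight 1/810
  (Z=0, V=0, U=1, Y=1, X=3, W=1) weight 1/3240
  (Z=0, V=0, U=1, Y=1, X=4, W=0) weight 1/810
  (Z=0, V=0, U=1, Y=1, X=4, W=1) weight 1/3240
  (Z=0, V=0, U=1, Y=3, X=1, W=0) weight 1/810
  (Z=0, V=0, U=2, Y=2, X=1, W=0) weight 1/810
  … 470 more
Group by Y:
  weight(Y=1) = 2/9
  weight(Y=2) = 1/9
  weight(Y=3) = 2/9
Total weight = 2/9 + 1/9 + 2/9 = 5/9
P(Y=1 | obs) = 2/9 / 5/9 = 2/5
P(Y=2 | obs) = 1/9 / 5/9 = 1/5
P(Y=3 | obs) = 2/9 / 5/9 = 2/5

P(Y=1) = 2/5, P(Y=2) = 1/5, P(Y=3) = 2/5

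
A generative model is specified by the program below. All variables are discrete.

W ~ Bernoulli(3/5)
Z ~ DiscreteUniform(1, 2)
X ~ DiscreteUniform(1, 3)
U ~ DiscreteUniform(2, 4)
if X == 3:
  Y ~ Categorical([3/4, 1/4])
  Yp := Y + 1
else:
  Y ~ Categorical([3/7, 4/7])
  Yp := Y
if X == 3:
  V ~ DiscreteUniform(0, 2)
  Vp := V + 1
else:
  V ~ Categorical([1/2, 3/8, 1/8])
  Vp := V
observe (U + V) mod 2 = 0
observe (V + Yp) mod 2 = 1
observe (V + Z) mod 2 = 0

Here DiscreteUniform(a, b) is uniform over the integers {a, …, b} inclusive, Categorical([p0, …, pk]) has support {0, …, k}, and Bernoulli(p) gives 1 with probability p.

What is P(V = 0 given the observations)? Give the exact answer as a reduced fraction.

Enumerate traces; 30 have nonzero weight after conditioning:
  (W=0, Z=1, X=1, U=3, Y=0, V=1) weight 1/280
  (W=0, Z=1, X=2, U=3, Y=0, V=1) weight 1/280
  (W=0, Z=1, X=3, U=3, Y=1, V=1) weight 1/540
  (W=0, Z=2, X=1, U=2, Y=1, V=0) weight 2/315
  (W=0, Z=2, X=1, U=2, Y=1, V=2) weight 1/630
  (W=0, Z=2, X=1, U=4, Y=1, V=0) weight 2/315
  (W=0, Z=2, X=1, U=4, Y=1, V=2) weight 1/630
  (W=0, Z=2, X=2, U=2, Y=1, V=0) weight 2/315
  … 22 more
Group by V:
  weight(V=0) = 23/252
  weight(V=1) = 17/756
  weight(V=2) = 11/252
Total weight = 23/252 + 17/756 + 11/252 = 17/108
P(V=0 | obs) = 23/252 / 17/108 = 69/119
P(V=1 | obs) = 17/756 / 17/108 = 1/7
P(V=2 | obs) = 11/252 / 17/108 = 33/119

P(V = 0 | obs) = 69/119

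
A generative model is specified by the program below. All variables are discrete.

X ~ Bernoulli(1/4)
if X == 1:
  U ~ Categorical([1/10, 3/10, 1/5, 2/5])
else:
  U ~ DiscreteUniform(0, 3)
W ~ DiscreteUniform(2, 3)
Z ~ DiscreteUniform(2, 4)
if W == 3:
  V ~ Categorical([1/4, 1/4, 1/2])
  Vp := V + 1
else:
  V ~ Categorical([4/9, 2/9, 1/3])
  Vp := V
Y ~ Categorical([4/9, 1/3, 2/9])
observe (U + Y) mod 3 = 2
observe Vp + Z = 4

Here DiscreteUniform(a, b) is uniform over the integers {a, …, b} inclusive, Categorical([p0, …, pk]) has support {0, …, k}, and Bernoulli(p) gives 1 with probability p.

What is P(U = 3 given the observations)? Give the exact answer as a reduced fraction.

Enumerate traces; 40 have nonzero weight after conditioning:
  (X=0, U=0, W=2, Z=2, V=2, Y=2) weight 1/432
  (X=0, U=0, W=2, Z=3, V=1, Y=2) weight 1/648
  (X=0, U=0, W=2, Z=4, V=0, Y=2) weight 1/324
  (X=0, U=0, W=3, Z=2, V=1, Y=2) weight 1/576
  (X=0, U=0, W=3, Z=3, V=0, Y=2) weight 1/576
  (X=0, U=1, W=2, Z=2, V=2, Y=1) weight 1/288
  (X=0, U=1, W=2, Z=3, V=1, Y=1) weight 1/432
  (X=0, U=1, W=2, Z=4, V=0, Y=1) weight 1/216
  (X=0, U=2, W=2, Z=2, V=2, Y=0) weight 1/216
  (X=0, U=3, W=2, Z=2, V=2, Y=2) weight 1/432
  … 30 more
Group by U:
  weight(U=0) = 17/1440
  weight(U=1) = 7/320
  weight(U=2) = 19/720
  weight(U=3) = 23/1440
Total weight = 17/1440 + 7/320 + 19/720 + 23/1440 = 73/960
P(U=0 | obs) = 17/1440 / 73/960 = 34/219
P(U=1 | obs) = 7/320 / 73/960 = 21/73
P(U=2 | obs) = 19/720 / 73/960 = 76/219
P(U=3 | obs) = 23/1440 / 73/960 = 46/219

P(U = 3 | obs) = 46/219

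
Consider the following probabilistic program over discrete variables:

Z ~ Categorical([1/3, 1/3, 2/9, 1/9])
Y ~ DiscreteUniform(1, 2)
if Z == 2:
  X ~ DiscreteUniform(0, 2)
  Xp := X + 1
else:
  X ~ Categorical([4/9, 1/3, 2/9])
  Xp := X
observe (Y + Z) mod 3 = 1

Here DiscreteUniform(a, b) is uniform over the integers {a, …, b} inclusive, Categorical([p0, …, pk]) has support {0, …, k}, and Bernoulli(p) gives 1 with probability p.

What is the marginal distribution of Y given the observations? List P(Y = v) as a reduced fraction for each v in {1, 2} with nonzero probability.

Enumerate traces; 9 have nonzero weight after conditioning:
  (Z=0, Y=1, X=0) weight 2/27
  (Z=0, Y=1, X=1) weight 1/18
  (Z=0, Y=1, X=2) weight 1/27
  (Z=2, Y=2, X=0) weight 1/27
  (Z=2, Y=2, X=1) weight 1/27
  (Z=2, Y=2, X=2) weight 1/27
  (Z=3, Y=1, X=0) weight 2/81
  (Z=3, Y=1, X=1) weight 1/54
  … 1 more
Group by Y:
  weight(Y=1) = 2/9
  weight(Y=2) = 1/9
Total weight = 2/9 + 1/9 = 1/3
P(Y=1 | obs) = 2/9 / 1/3 = 2/3
P(Y=2 | obs) = 1/9 / 1/3 = 1/3

P(Y=1) = 2/3, P(Y=2) = 1/3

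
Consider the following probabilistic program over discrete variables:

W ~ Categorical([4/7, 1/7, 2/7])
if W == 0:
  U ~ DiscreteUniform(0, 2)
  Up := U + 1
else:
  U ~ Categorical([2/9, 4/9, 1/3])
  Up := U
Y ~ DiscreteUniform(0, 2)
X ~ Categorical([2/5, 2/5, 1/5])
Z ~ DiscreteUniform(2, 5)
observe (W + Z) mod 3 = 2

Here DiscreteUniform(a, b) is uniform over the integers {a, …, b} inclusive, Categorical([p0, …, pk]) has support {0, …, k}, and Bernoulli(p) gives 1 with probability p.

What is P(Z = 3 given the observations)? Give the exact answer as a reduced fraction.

P(Z = 3 | obs) = 2/11

Enumerate traces; 108 have nonzero weight after conditioning:
  (W=0, U=0, Y=0, X=0, Z=2) weight 2/315
  (W=0, U=0, Y=0, X=0, Z=5) weight 2/315
  (W=0, U=0, Y=0, X=1, Z=2) weight 2/315
  (W=0, U=0, Y=0, X=1, Z=5) weight 2/315
  (W=0, U=0, Y=0, X=2, Z=2) weight 1/315
  (W=0, U=0, Y=0, X=2, Z=5) weight 1/315
  (W=0, U=0, Y=1, X=0, Z=2) weight 2/315
  (W=0, U=0, Y=1, X=0, Z=5) weight 2/315
  (W=1, U=0, Y=0, X=0, Z=4) weight 1/945
  (W=2, U=0, Y=0, X=0, Z=3) weight 2/945
  … 98 more
Group by Z:
  weight(Z=2) = 1/7
  weight(Z=3) = 1/14
  weight(Z=4) = 1/28
  weight(Z=5) = 1/7
Total weight = 1/7 + 1/14 + 1/28 + 1/7 = 11/28
P(Z=2 | obs) = 1/7 / 11/28 = 4/11
P(Z=3 | obs) = 1/14 / 11/28 = 2/11
P(Z=4 | obs) = 1/28 / 11/28 = 1/11
P(Z=5 | obs) = 1/7 / 11/28 = 4/11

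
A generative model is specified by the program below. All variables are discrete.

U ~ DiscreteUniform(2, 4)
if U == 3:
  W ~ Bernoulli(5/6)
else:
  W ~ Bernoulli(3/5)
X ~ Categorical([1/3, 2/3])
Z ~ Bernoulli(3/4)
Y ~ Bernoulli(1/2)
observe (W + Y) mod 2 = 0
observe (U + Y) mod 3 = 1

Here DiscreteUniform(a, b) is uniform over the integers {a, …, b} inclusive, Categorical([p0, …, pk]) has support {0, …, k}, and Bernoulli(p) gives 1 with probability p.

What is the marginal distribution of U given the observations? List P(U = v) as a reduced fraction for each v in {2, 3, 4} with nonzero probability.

P(U=3) = 25/37, P(U=4) = 12/37

Enumerate traces; 8 have nonzero weight after conditioning:
  (U=3, W=1, X=0, Z=0, Y=1) weight 5/432
  (U=3, W=1, X=0, Z=1, Y=1) weight 5/144
  (U=3, W=1, X=1, Z=0, Y=1) weight 5/216
  (U=3, W=1, X=1, Z=1, Y=1) weight 5/72
  (U=4, W=0, X=0, Z=0, Y=0) weight 1/180
  (U=4, W=0, X=0, Z=1, Y=0) weight 1/60
  (U=4, W=0, X=1, Z=0, Y=0) weight 1/90
  (U=4, W=0, X=1, Z=1, Y=0) weight 1/30
Group by U:
  weight(U=3) = 5/36
  weight(U=4) = 1/15
Total weight = 5/36 + 1/15 = 37/180
P(U=3 | obs) = 5/36 / 37/180 = 25/37
P(U=4 | obs) = 1/15 / 37/180 = 12/37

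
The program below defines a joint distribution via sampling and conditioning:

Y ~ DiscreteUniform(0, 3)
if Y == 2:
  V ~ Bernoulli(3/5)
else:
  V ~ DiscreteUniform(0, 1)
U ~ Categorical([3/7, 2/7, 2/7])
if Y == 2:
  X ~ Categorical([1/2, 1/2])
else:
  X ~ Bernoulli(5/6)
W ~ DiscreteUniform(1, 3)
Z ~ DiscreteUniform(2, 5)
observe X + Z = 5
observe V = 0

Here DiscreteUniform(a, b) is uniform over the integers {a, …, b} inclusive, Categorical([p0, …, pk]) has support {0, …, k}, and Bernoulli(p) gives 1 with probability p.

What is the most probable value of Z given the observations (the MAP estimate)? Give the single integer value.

argmax_v P(Z = v | obs) = 4

Enumerate traces; 72 have nonzero weight after conditioning:
  (Y=0, V=0, U=0, X=0, W=1, Z=5) weight 1/1344
  (Y=0, V=0, U=0, X=0, W=2, Z=5) weight 1/1344
  (Y=0, V=0, U=0, X=0, W=3, Z=5) weight 1/1344
  (Y=0, V=0, U=0, X=1, W=1, Z=4) weight 5/1344
  (Y=0, V=0, U=0, X=1, W=2, Z=4) weight 5/1344
  (Y=0, V=0, U=0, X=1, W=3, Z=4) weight 5/1344
  (Y=0, V=0, U=1, X=0, W=1, Z=5) weight 1/2016
  (Y=0, V=0, U=1, X=0, W=2, Z=5) weight 1/2016
  … 64 more
Group by Z:
  weight(Z=4) = 29/320
  weight(Z=5) = 9/320
Total weight = 29/320 + 9/320 = 19/160
P(Z=4 | obs) = 29/320 / 19/160 = 29/38
P(Z=5 | obs) = 9/320 / 19/160 = 9/38
argmax = 4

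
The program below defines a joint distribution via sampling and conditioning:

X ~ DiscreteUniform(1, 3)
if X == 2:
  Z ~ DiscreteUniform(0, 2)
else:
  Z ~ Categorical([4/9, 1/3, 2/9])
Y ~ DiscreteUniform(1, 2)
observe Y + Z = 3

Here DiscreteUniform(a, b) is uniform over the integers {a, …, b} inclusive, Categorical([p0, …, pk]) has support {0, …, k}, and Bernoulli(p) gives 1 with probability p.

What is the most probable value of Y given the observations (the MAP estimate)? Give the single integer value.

argmax_v P(Y = v | obs) = 2

Enumerate traces; 6 have nonzero weight after conditioning:
  (X=1, Z=1, Y=2) weight 1/18
  (X=1, Z=2, Y=1) weight 1/27
  (X=2, Z=1, Y=2) weight 1/18
  (X=2, Z=2, Y=1) weight 1/18
  (X=3, Z=1, Y=2) weight 1/18
  (X=3, Z=2, Y=1) weight 1/27
Group by Y:
  weight(Y=1) = 7/54
  weight(Y=2) = 1/6
Total weight = 7/54 + 1/6 = 8/27
P(Y=1 | obs) = 7/54 / 8/27 = 7/16
P(Y=2 | obs) = 1/6 / 8/27 = 9/16
argmax = 2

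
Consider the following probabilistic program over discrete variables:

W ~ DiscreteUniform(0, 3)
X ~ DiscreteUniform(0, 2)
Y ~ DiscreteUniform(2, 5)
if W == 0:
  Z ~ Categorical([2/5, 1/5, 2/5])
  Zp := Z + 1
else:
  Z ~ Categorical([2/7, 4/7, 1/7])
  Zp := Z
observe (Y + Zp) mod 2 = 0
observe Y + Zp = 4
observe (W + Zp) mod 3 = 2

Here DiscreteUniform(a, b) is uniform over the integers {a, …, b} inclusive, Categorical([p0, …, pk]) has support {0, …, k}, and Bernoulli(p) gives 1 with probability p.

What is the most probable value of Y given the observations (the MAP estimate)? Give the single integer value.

argmax_v P(Y = v | obs) = 3

Enumerate traces; 12 have nonzero weight after conditioning:
  (W=0, X=0, Y=2, Z=1) weight 1/240
  (W=0, X=1, Y=2, Z=1) weight 1/240
  (W=0, X=2, Y=2, Z=1) weight 1/240
  (W=1, X=0, Y=3, Z=1) weight 1/84
  (W=1, X=1, Y=3, Z=1) weight 1/84
  (W=1, X=2, Y=3, Z=1) weight 1/84
  (W=2, X=0, Y=4, Z=0) weight 1/168
  (W=2, X=1, Y=4, Z=0) weight 1/168
  … 4 more
Group by Y:
  weight(Y=2) = 3/140
  weight(Y=3) = 1/28
  weight(Y=4) = 1/56
Total weight = 3/140 + 1/28 + 1/56 = 3/40
P(Y=2 | obs) = 3/140 / 3/40 = 2/7
P(Y=3 | obs) = 1/28 / 3/40 = 10/21
P(Y=4 | obs) = 1/56 / 3/40 = 5/21
argmax = 3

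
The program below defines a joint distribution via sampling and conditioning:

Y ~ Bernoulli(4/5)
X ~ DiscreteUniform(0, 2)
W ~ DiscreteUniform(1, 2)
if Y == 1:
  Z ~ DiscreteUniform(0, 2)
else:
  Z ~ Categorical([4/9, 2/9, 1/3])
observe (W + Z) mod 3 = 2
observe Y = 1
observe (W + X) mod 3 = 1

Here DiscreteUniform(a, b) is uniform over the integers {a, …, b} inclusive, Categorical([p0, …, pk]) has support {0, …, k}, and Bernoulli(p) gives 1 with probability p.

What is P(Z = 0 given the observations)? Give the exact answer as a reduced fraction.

Enumerate traces; 2 have nonzero weight after conditioning:
  (Y=1, X=0, W=1, Z=1) weight 2/45
  (Y=1, X=2, W=2, Z=0) weight 2/45
Group by Z:
  weight(Z=0) = 2/45
  weight(Z=1) = 2/45
Total weight = 2/45 + 2/45 = 4/45
P(Z=0 | obs) = 2/45 / 4/45 = 1/2
P(Z=1 | obs) = 2/45 / 4/45 = 1/2

P(Z = 0 | obs) = 1/2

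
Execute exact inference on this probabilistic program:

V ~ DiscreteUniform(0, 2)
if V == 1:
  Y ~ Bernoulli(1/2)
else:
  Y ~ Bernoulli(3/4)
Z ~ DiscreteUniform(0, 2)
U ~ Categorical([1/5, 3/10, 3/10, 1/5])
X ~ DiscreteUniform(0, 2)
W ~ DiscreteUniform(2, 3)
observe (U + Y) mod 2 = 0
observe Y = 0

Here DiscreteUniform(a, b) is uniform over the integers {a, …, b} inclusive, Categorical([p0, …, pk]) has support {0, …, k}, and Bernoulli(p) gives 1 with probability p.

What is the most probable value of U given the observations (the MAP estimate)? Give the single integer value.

argmax_v P(U = v | obs) = 2

Enumerate traces; 108 have nonzero weight after conditioning:
  (V=0, Y=0, Z=0, U=0, X=0, W=2) weight 1/1080
  (V=0, Y=0, Z=0, U=0, X=0, W=3) weight 1/1080
  (V=0, Y=0, Z=0, U=0, X=1, W=2) weight 1/1080
  (V=0, Y=0, Z=0, U=0, X=1, W=3) weight 1/1080
  (V=0, Y=0, Z=0, U=0, X=2, W=2) weight 1/1080
  (V=0, Y=0, Z=0, U=0, X=2, W=3) weight 1/1080
  (V=0, Y=0, Z=0, U=2, X=0, W=2) weight 1/720
  (V=0, Y=0, Z=0, U=2, X=0, W=3) weight 1/720
  … 100 more
Group by U:
  weight(U=0) = 1/15
  weight(U=2) = 1/10
Total weight = 1/15 + 1/10 = 1/6
P(U=0 | obs) = 1/15 / 1/6 = 2/5
P(U=2 | obs) = 1/10 / 1/6 = 3/5
argmax = 2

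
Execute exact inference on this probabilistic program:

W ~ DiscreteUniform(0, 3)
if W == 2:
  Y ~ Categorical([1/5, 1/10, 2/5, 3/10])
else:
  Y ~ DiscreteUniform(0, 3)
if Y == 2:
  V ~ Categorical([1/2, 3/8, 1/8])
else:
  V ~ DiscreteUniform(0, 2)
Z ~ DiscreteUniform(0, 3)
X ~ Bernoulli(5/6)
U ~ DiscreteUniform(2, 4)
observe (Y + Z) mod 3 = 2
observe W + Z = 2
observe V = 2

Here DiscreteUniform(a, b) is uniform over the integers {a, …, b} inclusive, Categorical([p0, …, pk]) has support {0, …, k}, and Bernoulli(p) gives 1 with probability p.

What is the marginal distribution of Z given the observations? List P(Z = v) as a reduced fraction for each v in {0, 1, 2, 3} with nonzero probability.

Enumerate traces; 24 have nonzero weight after conditioning:
  (W=0, Y=0, V=2, Z=2, X=0, U=2) weight 1/3456
  (W=0, Y=0, V=2, Z=2, X=0, U=3) weight 1/3456
  (W=0, Y=0, V=2, Z=2, X=0, U=4) weight 1/3456
  (W=0, Y=0, V=2, Z=2, X=1, U=2) weight 5/3456
  (W=0, Y=0, V=2, Z=2, X=1, U=3) weight 5/3456
  (W=0, Y=0, V=2, Z=2, X=1, U=4) weight 5/3456
  (W=0, Y=3, V=2, Z=2, X=0, U=2) weight 1/3456
  (W=0, Y=3, V=2, Z=2, X=0, U=3) weight 1/3456
  (W=1, Y=1, V=2, Z=1, X=0, U=2) weight 1/3456
  (W=2, Y=2, V=2, Z=0, X=0, U=2) weight 1/5760
  … 14 more
Group by Z:
  weight(Z=0) = 1/320
  weight(Z=1) = 1/192
  weight(Z=2) = 1/96
Total weight = 1/320 + 1/192 + 1/96 = 3/160
P(Z=0 | obs) = 1/320 / 3/160 = 1/6
P(Z=1 | obs) = 1/192 / 3/160 = 5/18
P(Z=2 | obs) = 1/96 / 3/160 = 5/9

P(Z=0) = 1/6, P(Z=1) = 5/18, P(Z=2) = 5/9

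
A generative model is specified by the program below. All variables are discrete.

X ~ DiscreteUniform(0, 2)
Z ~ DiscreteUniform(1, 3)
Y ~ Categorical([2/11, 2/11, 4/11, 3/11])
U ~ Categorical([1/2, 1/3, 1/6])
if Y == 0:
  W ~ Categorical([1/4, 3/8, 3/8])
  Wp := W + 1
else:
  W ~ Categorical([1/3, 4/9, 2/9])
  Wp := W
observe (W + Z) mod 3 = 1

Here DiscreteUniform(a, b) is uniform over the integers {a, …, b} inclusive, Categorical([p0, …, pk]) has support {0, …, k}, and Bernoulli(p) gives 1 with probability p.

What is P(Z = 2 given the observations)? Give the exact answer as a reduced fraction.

Enumerate traces; 108 have nonzero weight after conditioning:
  (X=0, Z=1, Y=0, U=0, W=0) weight 1/396
  (X=0, Z=1, Y=0, U=1, W=0) weight 1/594
  (X=0, Z=1, Y=0, U=2, W=0) weight 1/1188
  (X=0, Z=1, Y=1, U=0, W=0) weight 1/297
  (X=0, Z=1, Y=1, U=1, W=0) weight 2/891
  (X=0, Z=1, Y=1, U=2, W=0) weight 1/891
  (X=0, Z=1, Y=2, U=0, W=0) weight 2/297
  (X=0, Z=1, Y=2, U=1, W=0) weight 4/891
  (X=0, Z=2, Y=0, U=0, W=2) weight 1/264
  (X=0, Z=3, Y=0, U=0, W=1) weight 1/264
  … 98 more
Group by Z:
  weight(Z=1) = 7/66
  weight(Z=2) = 1/12
  weight(Z=3) = 19/132
Total weight = 7/66 + 1/12 + 19/132 = 1/3
P(Z=1 | obs) = 7/66 / 1/3 = 7/22
P(Z=2 | obs) = 1/12 / 1/3 = 1/4
P(Z=3 | obs) = 19/132 / 1/3 = 19/44

P(Z = 2 | obs) = 1/4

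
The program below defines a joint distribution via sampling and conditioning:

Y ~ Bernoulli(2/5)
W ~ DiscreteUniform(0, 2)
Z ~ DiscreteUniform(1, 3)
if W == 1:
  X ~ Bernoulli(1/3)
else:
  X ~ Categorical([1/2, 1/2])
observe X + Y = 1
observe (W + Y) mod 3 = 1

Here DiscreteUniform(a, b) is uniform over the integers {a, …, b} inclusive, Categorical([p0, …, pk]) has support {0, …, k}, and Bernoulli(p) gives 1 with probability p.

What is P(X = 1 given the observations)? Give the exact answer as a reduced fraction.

P(X = 1 | obs) = 1/2

Enumerate traces; 6 have nonzero weight after conditioning:
  (Y=0, W=1, Z=1, X=1) weight 1/45
  (Y=0, W=1, Z=2, X=1) weight 1/45
  (Y=0, W=1, Z=3, X=1) weight 1/45
  (Y=1, W=0, Z=1, X=0) weight 1/45
  (Y=1, W=0, Z=2, X=0) weight 1/45
  (Y=1, W=0, Z=3, X=0) weight 1/45
Group by X:
  weight(X=0) = 1/15
  weight(X=1) = 1/15
Total weight = 1/15 + 1/15 = 2/15
P(X=0 | obs) = 1/15 / 2/15 = 1/2
P(X=1 | obs) = 1/15 / 2/15 = 1/2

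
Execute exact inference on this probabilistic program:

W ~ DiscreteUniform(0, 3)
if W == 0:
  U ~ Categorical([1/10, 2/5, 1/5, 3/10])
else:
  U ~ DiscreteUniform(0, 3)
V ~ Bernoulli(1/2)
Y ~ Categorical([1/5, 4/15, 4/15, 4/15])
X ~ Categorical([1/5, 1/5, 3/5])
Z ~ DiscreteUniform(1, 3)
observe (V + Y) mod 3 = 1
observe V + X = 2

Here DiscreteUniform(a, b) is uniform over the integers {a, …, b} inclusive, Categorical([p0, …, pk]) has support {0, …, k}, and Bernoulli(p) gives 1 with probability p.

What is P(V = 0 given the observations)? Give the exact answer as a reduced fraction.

P(V = 0 | obs) = 12/19

Enumerate traces; 144 have nonzero weight after conditioning:
  (W=0, U=0, V=0, Y=1, X=2, Z=1) weight 1/1500
  (W=0, U=0, V=0, Y=1, X=2, Z=2) weight 1/1500
  (W=0, U=0, V=0, Y=1, X=2, Z=3) weight 1/1500
  (W=0, U=0, V=1, Y=0, X=1, Z=1) weight 1/6000
  (W=0, U=0, V=1, Y=0, X=1, Z=2) weight 1/6000
  (W=0, U=0, V=1, Y=0, X=1, Z=3) weight 1/6000
  (W=0, U=0, V=1, Y=3, X=1, Z=1) weight 1/4500
  (W=0, U=0, V=1, Y=3, X=1, Z=2) weight 1/4500
  … 136 more
Group by V:
  weight(V=0) = 2/25
  weight(V=1) = 7/150
Total weight = 2/25 + 7/150 = 19/150
P(V=0 | obs) = 2/25 / 19/150 = 12/19
P(V=1 | obs) = 7/150 / 19/150 = 7/19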